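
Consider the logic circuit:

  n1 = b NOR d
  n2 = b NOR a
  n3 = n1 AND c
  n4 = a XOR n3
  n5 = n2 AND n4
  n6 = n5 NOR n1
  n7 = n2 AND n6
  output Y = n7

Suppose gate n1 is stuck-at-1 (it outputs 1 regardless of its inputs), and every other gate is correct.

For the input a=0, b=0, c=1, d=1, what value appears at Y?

Propagate with n1 forced: n1=1 [stuck-at-1], n2=1, n3=1, n4=1, n5=1, n6=0, n7=0.
So Y = 0. (Without the fault it would be 1.)

0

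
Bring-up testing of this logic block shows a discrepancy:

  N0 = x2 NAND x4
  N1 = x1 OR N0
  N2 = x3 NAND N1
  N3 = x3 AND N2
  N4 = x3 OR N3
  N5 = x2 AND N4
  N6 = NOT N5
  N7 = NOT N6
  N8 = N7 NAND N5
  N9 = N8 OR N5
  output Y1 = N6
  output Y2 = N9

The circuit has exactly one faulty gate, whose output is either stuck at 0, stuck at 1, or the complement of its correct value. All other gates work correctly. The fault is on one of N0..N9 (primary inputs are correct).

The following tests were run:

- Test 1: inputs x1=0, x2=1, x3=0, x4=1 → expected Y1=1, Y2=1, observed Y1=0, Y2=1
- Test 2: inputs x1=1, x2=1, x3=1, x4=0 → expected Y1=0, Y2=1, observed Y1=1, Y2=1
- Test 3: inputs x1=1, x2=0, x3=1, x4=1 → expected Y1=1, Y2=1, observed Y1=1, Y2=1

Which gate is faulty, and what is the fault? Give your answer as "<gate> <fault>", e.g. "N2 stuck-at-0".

Fault-free values for test 1 (x1=0, x2=1, x3=0, x4=1): N0=0, N1=0, N2=1, N3=0, N4=0, N5=0, N6=1, N7=0, N8=1, N9=1, giving Y1=1, Y2=1. Observed Y1=0, Y2=1.
Test 1: faults giving observed Y1=0, Y2=1 are {N3 stuck-at-1, N3 inverted output, N4 stuck-at-1, N4 inverted output, N5 stuck-at-1, N5 inverted output, N6 stuck-at-0, N6 inverted output}.
Test 2 (x1=1, x2=1, x3=1, x4=0): fault-free N0=1, N1=1, N2=0, N3=0, N4=1, N5=1, N6=0, N7=1, N8=0, N9=1 → Y1=0, Y2=1; observed Y1=1, Y2=1. Eliminates N3 stuck-at-1, N3 inverted output, N4 stuck-at-1, N5 stuck-at-1, N6 stuck-at-0.
Test 3 (x1=1, x2=0, x3=1, x4=1): fault-free N0=1, N1=1, N2=0, N3=0, N4=1, N5=0, N6=1, N7=0, N8=1, N9=1 → Y1=1, Y2=1; observed Y1=1, Y2=1. Eliminates N5 inverted output, N6 inverted output.
Only N4 inverted output is consistent with every test.

N4 inverted output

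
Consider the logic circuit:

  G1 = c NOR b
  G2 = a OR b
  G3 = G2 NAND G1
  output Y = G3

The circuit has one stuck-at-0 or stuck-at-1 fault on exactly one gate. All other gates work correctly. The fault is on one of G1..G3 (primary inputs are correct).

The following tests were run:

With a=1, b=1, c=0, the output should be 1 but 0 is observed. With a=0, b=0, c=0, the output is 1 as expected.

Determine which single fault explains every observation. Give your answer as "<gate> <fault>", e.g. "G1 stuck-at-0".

G1 stuck-at-1

Fault-free values for test 1 (a=1, b=1, c=0): G1=0, G2=1, G3=1, giving Y=1. Observed 0.
Test 1: faults giving observed 0 are {G1 stuck-at-1, G3 stuck-at-0}.
Test 2 (a=0, b=0, c=0): fault-free G1=1, G2=0, G3=1 → 1; observed 1. Eliminates G3 stuck-at-0.
Only G1 stuck-at-1 is consistent with every test.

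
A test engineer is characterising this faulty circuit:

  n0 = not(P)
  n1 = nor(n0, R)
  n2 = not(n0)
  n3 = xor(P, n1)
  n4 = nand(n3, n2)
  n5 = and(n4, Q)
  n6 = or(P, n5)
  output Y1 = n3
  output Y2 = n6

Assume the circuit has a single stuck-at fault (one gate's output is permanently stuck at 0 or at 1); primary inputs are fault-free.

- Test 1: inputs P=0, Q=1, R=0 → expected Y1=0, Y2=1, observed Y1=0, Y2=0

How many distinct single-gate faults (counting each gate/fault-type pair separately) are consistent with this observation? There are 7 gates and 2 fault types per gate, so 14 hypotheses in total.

Fault-free: n0=1, n1=0, n2=0, n3=0, n4=1, n5=1, n6=1 → Y1=0, Y2=1. Observed Y1=0, Y2=0.
  n0 stuck-at-0: output Y1=1, Y2=0 ✗
  n0 stuck-at-1: output Y1=0, Y2=1 ✗
  n1 stuck-at-0: output Y1=0, Y2=1 ✗
  n1 stuck-at-1: output Y1=1, Y2=1 ✗
  n2 stuck-at-0: output Y1=0, Y2=1 ✗
  n2 stuck-at-1: output Y1=0, Y2=1 ✗
  n3 stuck-at-0: output Y1=0, Y2=1 ✗
  n3 stuck-at-1: output Y1=1, Y2=1 ✗
  n4 stuck-at-0: output Y1=0, Y2=0 ✓
  n4 stuck-at-1: output Y1=0, Y2=1 ✗
  n5 stuck-at-0: output Y1=0, Y2=0 ✓
  n5 stuck-at-1: output Y1=0, Y2=1 ✗
  n6 stuck-at-0: output Y1=0, Y2=0 ✓
  n6 stuck-at-1: output Y1=0, Y2=1 ✗
Consistent faults: {n4 stuck-at-0, n5 stuck-at-0, n6 stuck-at-0} — 3 in all.

3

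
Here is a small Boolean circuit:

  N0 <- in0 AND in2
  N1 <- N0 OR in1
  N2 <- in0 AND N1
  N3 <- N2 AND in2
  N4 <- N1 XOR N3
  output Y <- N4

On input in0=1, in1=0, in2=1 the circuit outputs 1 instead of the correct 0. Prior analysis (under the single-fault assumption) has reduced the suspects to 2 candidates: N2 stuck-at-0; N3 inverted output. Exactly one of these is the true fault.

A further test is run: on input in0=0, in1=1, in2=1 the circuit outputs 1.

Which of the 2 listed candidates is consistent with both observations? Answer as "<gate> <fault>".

N2 stuck-at-0

Evaluate each candidate on input in0=0, in1=1, in2=1:
  N2 stuck-at-0: N0=0, N1=1, N2=0 [stuck-at-0], N3=0, N4=1 → 1 — matches
  N3 inverted output: N0=0, N1=1, N2=0, N3=1 [inverted output], N4=0 → 0 — eliminated
Only N2 stuck-at-0 reproduces the observed 1.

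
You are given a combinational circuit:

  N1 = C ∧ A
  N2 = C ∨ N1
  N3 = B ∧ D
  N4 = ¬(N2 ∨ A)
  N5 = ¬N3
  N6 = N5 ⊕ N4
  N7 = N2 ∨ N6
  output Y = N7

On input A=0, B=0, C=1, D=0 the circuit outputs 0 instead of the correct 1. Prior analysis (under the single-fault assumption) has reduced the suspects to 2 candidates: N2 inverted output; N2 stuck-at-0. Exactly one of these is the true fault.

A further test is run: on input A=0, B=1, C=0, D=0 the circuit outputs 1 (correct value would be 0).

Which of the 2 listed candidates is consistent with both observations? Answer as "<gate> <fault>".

Evaluate each candidate on input A=0, B=1, C=0, D=0:
  N2 inverted output: N1=0, N2=1 [inverted output], N3=0, N4=0, N5=1, N6=1, N7=1 → 1 — matches
  N2 stuck-at-0: N1=0, N2=0 [stuck-at-0], N3=0, N4=1, N5=1, N6=0, N7=0 → 0 — eliminated
Only N2 inverted output reproduces the observed 1.

N2 inverted output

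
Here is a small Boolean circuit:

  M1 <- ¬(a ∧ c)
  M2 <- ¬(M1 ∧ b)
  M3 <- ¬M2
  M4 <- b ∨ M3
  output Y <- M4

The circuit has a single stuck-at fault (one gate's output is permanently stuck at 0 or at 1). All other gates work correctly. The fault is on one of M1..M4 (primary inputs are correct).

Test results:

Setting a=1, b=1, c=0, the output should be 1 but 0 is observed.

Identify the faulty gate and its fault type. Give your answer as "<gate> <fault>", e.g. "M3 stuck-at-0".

Fault-free values for test 1 (a=1, b=1, c=0): M1=1, M2=0, M3=1, M4=1, giving Y=1. Observed 0.
Test 1: faults giving observed 0 are {M4 stuck-at-0}.
Only M4 stuck-at-0 is consistent with every test.

M4 stuck-at-0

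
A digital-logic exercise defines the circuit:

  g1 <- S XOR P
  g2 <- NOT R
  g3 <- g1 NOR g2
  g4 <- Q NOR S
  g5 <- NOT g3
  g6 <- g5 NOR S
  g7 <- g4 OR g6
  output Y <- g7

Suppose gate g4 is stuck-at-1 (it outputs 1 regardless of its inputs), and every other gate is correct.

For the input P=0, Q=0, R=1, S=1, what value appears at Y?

Propagate with g4 forced: g1=1, g2=0, g3=0, g4=1 [stuck-at-1], g5=1, g6=0, g7=1.
So Y = 1. (Without the fault it would be 0.)

1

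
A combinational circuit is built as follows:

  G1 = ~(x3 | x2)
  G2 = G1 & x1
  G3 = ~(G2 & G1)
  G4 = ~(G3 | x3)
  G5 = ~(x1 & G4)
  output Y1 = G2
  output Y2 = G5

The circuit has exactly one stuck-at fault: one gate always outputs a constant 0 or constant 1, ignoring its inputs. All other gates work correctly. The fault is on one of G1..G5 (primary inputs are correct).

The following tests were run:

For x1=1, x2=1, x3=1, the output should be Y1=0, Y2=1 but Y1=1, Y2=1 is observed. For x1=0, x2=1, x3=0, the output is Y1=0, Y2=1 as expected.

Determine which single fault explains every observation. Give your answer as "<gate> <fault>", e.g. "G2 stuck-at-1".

Fault-free values for test 1 (x1=1, x2=1, x3=1): G1=0, G2=0, G3=1, G4=0, G5=1, giving Y1=0, Y2=1. Observed Y1=1, Y2=1.
Test 1: faults giving observed Y1=1, Y2=1 are {G1 stuck-at-1, G2 stuck-at-1}.
Test 2 (x1=0, x2=1, x3=0): fault-free G1=0, G2=0, G3=1, G4=0, G5=1 → Y1=0, Y2=1; observed Y1=0, Y2=1. Eliminates G2 stuck-at-1.
Only G1 stuck-at-1 is consistent with every test.

G1 stuck-at-1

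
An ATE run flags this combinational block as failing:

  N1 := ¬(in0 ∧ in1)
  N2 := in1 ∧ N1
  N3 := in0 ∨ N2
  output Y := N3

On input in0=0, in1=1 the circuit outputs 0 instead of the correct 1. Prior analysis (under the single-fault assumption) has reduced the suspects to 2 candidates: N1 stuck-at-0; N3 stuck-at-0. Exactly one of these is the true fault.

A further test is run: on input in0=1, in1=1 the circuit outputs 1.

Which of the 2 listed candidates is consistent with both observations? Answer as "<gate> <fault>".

Evaluate each candidate on input in0=1, in1=1:
  N1 stuck-at-0: N1=0 [stuck-at-0], N2=0, N3=1 → 1 — matches
  N3 stuck-at-0: N1=0, N2=0, N3=0 [stuck-at-0] → 0 — eliminated
Only N1 stuck-at-0 reproduces the observed 1.

N1 stuck-at-0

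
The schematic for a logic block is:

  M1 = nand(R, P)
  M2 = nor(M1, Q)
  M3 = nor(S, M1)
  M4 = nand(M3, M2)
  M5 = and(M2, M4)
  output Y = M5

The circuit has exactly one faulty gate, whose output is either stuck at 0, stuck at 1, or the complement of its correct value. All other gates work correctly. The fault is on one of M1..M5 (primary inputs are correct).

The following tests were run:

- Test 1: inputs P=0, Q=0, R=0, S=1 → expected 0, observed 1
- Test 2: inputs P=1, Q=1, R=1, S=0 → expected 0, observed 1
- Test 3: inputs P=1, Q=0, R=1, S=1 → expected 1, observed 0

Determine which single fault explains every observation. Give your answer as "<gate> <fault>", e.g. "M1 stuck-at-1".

Fault-free values for test 1 (P=0, Q=0, R=0, S=1): M1=1, M2=0, M3=0, M4=1, M5=0, giving Y=0. Observed 1.
Test 1: faults giving observed 1 are {M1 stuck-at-0, M1 inverted output, M2 stuck-at-1, M2 inverted output, M5 stuck-at-1, M5 inverted output}.
Test 2 (P=1, Q=1, R=1, S=0): fault-free M1=0, M2=0, M3=1, M4=1, M5=0 → 0; observed 1. Eliminates M1 stuck-at-0, M1 inverted output, M2 stuck-at-1, M2 inverted output.
Test 3 (P=1, Q=0, R=1, S=1): fault-free M1=0, M2=1, M3=0, M4=1, M5=1 → 1; observed 0. Eliminates M5 stuck-at-1.
Only M5 inverted output is consistent with every test.

M5 inverted output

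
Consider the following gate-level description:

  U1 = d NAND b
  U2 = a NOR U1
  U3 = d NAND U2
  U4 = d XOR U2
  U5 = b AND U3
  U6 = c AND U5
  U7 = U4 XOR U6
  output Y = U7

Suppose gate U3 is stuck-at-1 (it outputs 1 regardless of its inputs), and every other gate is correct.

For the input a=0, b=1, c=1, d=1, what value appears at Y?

Propagate with U3 forced: U1=0, U2=1, U3=1 [stuck-at-1], U4=0, U5=1, U6=1, U7=1.
So Y = 1. (Without the fault it would be 0.)

1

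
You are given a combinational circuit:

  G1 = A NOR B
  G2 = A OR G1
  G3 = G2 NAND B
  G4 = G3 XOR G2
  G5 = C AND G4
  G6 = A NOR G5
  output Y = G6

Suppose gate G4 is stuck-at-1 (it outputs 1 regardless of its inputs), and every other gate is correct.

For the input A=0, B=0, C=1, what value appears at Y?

Propagate with G4 forced: G1=1, G2=1, G3=1, G4=1 [stuck-at-1], G5=1, G6=0.
So Y = 0. (Without the fault it would be 1.)

0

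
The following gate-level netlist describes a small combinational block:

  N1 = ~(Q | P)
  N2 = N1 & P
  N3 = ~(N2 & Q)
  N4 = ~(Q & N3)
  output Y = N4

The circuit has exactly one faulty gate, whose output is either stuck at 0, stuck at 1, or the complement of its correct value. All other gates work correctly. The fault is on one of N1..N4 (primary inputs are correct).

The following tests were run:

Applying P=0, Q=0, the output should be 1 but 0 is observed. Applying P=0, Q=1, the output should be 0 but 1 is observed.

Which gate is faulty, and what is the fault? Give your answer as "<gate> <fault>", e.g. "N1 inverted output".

N4 inverted output

Fault-free values for test 1 (P=0, Q=0): N1=1, N2=0, N3=1, N4=1, giving Y=1. Observed 0.
Test 1: faults giving observed 0 are {N4 stuck-at-0, N4 inverted output}.
Test 2 (P=0, Q=1): fault-free N1=0, N2=0, N3=1, N4=0 → 0; observed 1. Eliminates N4 stuck-at-0.
Only N4 inverted output is consistent with every test.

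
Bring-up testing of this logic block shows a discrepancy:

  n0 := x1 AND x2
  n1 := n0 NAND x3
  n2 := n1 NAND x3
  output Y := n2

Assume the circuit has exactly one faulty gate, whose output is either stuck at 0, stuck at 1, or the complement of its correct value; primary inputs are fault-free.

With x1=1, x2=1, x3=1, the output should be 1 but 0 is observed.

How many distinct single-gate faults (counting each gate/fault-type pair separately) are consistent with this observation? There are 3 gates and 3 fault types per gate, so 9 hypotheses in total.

Fault-free: n0=1, n1=0, n2=1 → 1. Observed 0.
  n0 stuck-at-0: output 0 ✓
  n0 stuck-at-1: output 1 ✗
  n0 inverted output: output 0 ✓
  n1 stuck-at-0: output 1 ✗
  n1 stuck-at-1: output 0 ✓
  n1 inverted output: output 0 ✓
  n2 stuck-at-0: output 0 ✓
  n2 stuck-at-1: output 1 ✗
  n2 inverted output: output 0 ✓
Consistent faults: {n0 stuck-at-0, n0 inverted output, n1 stuck-at-1, n1 inverted output, n2 stuck-at-0, n2 inverted output} — 6 in all.

6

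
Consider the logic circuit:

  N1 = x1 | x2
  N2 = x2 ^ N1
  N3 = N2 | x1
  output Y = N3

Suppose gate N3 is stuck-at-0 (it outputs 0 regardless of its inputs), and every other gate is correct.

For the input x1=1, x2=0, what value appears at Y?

0

Propagate with N3 forced: N1=1, N2=1, N3=0 [stuck-at-0].
So Y = 0. (Without the fault it would be 1.)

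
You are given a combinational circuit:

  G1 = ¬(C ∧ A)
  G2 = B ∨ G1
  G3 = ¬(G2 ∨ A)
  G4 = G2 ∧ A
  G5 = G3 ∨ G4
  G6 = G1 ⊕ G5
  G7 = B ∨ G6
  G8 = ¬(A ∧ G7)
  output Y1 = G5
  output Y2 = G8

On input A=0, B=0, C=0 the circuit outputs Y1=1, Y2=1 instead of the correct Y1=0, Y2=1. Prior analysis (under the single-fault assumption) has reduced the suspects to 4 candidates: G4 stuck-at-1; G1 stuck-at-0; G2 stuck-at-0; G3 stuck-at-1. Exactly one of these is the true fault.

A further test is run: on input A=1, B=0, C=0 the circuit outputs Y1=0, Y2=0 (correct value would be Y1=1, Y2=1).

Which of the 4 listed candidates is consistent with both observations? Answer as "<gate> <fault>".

Evaluate each candidate on input A=1, B=0, C=0:
  G4 stuck-at-1: G1=1, G2=1, G3=0, G4=1 [stuck-at-1], G5=1, G6=0, G7=0, G8=1 → Y1=1, Y2=1 — eliminated
  G1 stuck-at-0: G1=0 [stuck-at-0], G2=0, G3=0, G4=0, G5=0, G6=0, G7=0, G8=1 → Y1=0, Y2=1 — eliminated
  G2 stuck-at-0: G1=1, G2=0 [stuck-at-0], G3=0, G4=0, G5=0, G6=1, G7=1, G8=0 → Y1=0, Y2=0 — matches
  G3 stuck-at-1: G1=1, G2=1, G3=1 [stuck-at-1], G4=1, G5=1, G6=0, G7=0, G8=1 → Y1=1, Y2=1 — eliminated
Only G2 stuck-at-0 reproduces the observed Y1=0, Y2=0.

G2 stuck-at-0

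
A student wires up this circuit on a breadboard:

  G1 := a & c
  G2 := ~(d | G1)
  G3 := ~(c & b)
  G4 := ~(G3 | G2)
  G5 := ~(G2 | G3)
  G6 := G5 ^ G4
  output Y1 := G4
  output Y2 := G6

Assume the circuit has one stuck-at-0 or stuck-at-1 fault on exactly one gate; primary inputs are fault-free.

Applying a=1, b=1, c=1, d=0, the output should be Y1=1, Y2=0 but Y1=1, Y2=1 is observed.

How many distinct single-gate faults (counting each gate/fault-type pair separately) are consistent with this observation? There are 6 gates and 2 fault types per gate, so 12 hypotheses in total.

Fault-free: G1=1, G2=0, G3=0, G4=1, G5=1, G6=0 → Y1=1, Y2=0. Observed Y1=1, Y2=1.
  G1 stuck-at-0: output Y1=0, Y2=0 ✗
  G1 stuck-at-1: output Y1=1, Y2=0 ✗
  G2 stuck-at-0: output Y1=1, Y2=0 ✗
  G2 stuck-at-1: output Y1=0, Y2=0 ✗
  G3 stuck-at-0: output Y1=1, Y2=0 ✗
  G3 stuck-at-1: output Y1=0, Y2=0 ✗
  G4 stuck-at-0: output Y1=0, Y2=1 ✗
  G4 stuck-at-1: output Y1=1, Y2=0 ✗
  G5 stuck-at-0: output Y1=1, Y2=1 ✓
  G5 stuck-at-1: output Y1=1, Y2=0 ✗
  G6 stuck-at-0: output Y1=1, Y2=0 ✗
  G6 stuck-at-1: output Y1=1, Y2=1 ✓
Consistent faults: {G5 stuck-at-0, G6 stuck-at-1} — 2 in all.

2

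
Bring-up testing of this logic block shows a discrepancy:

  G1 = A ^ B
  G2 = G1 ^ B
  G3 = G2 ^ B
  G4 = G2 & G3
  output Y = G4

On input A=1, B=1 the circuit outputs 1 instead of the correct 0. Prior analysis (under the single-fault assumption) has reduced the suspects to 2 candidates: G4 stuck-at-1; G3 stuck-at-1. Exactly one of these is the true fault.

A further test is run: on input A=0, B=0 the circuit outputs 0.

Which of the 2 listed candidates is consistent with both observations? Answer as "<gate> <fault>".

Evaluate each candidate on input A=0, B=0:
  G4 stuck-at-1: G1=0, G2=0, G3=0, G4=1 [stuck-at-1] → 1 — eliminated
  G3 stuck-at-1: G1=0, G2=0, G3=1 [stuck-at-1], G4=0 → 0 — matches
Only G3 stuck-at-1 reproduces the observed 0.

G3 stuck-at-1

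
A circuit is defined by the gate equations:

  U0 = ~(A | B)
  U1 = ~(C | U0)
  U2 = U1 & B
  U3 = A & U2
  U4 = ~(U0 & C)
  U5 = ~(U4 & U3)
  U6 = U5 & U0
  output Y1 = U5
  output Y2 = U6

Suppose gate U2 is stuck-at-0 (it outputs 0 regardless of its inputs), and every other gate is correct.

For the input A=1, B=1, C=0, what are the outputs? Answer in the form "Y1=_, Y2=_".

Y1=1, Y2=0

Propagate with U2 forced: U0=0, U1=1, U2=0 [stuck-at-0], U3=0, U4=1, U5=1, U6=0.
So the outputs are Y1=1, Y2=0. (Without the fault they would be Y1=0, Y2=0.)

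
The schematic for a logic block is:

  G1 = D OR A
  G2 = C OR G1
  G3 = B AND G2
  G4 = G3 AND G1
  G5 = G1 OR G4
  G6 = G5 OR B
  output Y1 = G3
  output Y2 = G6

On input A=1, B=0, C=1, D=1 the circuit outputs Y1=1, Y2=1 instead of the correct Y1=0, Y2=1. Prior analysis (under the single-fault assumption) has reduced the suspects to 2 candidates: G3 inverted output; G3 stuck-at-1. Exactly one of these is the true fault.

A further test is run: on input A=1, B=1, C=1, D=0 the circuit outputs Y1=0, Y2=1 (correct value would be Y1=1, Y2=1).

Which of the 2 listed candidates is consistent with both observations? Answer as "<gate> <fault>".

Evaluate each candidate on input A=1, B=1, C=1, D=0:
  G3 inverted output: G1=1, G2=1, G3=0 [inverted output], G4=0, G5=1, G6=1 → Y1=0, Y2=1 — matches
  G3 stuck-at-1: G1=1, G2=1, G3=1 [stuck-at-1], G4=1, G5=1, G6=1 → Y1=1, Y2=1 — eliminated
Only G3 inverted output reproduces the observed Y1=0, Y2=1.

G3 inverted output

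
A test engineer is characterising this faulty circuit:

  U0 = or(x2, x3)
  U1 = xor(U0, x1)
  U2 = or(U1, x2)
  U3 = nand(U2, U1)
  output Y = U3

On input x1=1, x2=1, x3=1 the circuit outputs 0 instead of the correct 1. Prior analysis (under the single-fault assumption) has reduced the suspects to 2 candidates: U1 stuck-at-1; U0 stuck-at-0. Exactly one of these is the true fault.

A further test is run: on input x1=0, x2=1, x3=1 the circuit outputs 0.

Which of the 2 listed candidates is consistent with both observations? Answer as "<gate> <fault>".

Evaluate each candidate on input x1=0, x2=1, x3=1:
  U1 stuck-at-1: U0=1, U1=1 [stuck-at-1], U2=1, U3=0 → 0 — matches
  U0 stuck-at-0: U0=0 [stuck-at-0], U1=0, U2=1, U3=1 → 1 — eliminated
Only U1 stuck-at-1 reproduces the observed 0.

U1 stuck-at-1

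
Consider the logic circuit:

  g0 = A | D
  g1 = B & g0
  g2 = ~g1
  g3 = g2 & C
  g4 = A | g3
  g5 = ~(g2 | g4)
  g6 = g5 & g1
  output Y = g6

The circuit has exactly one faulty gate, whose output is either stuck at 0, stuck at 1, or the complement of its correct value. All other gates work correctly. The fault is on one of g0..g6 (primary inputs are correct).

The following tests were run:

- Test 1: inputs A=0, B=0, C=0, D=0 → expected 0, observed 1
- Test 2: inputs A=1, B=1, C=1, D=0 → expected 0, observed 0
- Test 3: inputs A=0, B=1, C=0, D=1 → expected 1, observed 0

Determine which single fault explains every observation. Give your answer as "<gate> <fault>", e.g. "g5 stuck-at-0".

g1 inverted output

Fault-free values for test 1 (A=0, B=0, C=0, D=0): g0=0, g1=0, g2=1, g3=0, g4=0, g5=0, g6=0, giving Y=0. Observed 1.
Test 1: faults giving observed 1 are {g1 stuck-at-1, g1 inverted output, g6 stuck-at-1, g6 inverted output}.
Test 2 (A=1, B=1, C=1, D=0): fault-free g0=1, g1=1, g2=0, g3=0, g4=1, g5=0, g6=0 → 0; observed 0. Eliminates g6 stuck-at-1, g6 inverted output.
Test 3 (A=0, B=1, C=0, D=1): fault-free g0=1, g1=1, g2=0, g3=0, g4=0, g5=1, g6=1 → 1; observed 0. Eliminates g1 stuck-at-1.
Only g1 inverted output is consistent with every test.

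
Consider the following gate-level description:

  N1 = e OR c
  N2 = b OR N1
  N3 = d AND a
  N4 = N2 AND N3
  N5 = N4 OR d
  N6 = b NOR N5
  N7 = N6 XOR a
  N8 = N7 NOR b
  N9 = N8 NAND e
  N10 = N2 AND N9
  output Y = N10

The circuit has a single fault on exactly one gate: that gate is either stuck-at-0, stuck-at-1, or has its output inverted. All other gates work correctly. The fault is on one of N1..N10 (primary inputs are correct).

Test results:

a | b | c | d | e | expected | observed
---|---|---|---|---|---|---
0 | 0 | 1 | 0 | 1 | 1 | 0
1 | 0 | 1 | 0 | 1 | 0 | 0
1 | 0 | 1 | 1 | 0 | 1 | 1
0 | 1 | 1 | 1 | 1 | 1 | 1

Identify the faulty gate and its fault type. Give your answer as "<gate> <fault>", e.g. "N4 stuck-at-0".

N7 stuck-at-0

Fault-free values for test 1 (a=0, b=0, c=1, d=0, e=1): N1=1, N2=1, N3=0, N4=0, N5=0, N6=1, N7=1, N8=0, N9=1, N10=1, giving Y=1. Observed 0.
Test 1: faults giving observed 0 are {N1 stuck-at-0, N1 inverted output, N2 stuck-at-0, N2 inverted output, N3 stuck-at-1, N3 inverted output, N4 stuck-at-1, N4 inverted output, N5 stuck-at-1, N5 inverted output, N6 stuck-at-0, N6 inverted output, N7 stuck-at-0, N7 inverted output, N8 stuck-at-1, N8 inverted output, N9 stuck-at-0, N9 inverted output, N10 stuck-at-0, N10 inverted output}.
Test 2 (a=1, b=0, c=1, d=0, e=1): fault-free N1=1, N2=1, N3=0, N4=0, N5=0, N6=1, N7=0, N8=1, N9=0, N10=0 → 0; observed 0. Eliminates N3 stuck-at-1, N3 inverted output, N4 stuck-at-1, N4 inverted output, N5 stuck-at-1, N5 inverted output, N6 stuck-at-0, N6 inverted output, N7 inverted output, N8 inverted output, N9 inverted output, N10 inverted output.
Test 3 (a=1, b=0, c=1, d=1, e=0): fault-free N1=1, N2=1, N3=1, N4=1, N5=1, N6=0, N7=1, N8=0, N9=1, N10=1 → 1; observed 1. Eliminates N1 stuck-at-0, N1 inverted output, N2 stuck-at-0, N2 inverted output, N9 stuck-at-0, N10 stuck-at-0.
Test 4 (a=0, b=1, c=1, d=1, e=1): fault-free N1=1, N2=1, N3=0, N4=0, N5=1, N6=0, N7=0, N8=0, N9=1, N10=1 → 1; observed 1. Eliminates N8 stuck-at-1.
Only N7 stuck-at-0 is consistent with every test.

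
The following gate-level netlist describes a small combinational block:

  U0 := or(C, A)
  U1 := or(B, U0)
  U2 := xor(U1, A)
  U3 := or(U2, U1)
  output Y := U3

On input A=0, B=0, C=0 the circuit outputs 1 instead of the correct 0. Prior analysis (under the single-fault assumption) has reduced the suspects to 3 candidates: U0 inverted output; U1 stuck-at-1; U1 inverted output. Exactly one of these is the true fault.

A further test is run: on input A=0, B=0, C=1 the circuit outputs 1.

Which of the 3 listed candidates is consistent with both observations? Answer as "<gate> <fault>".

Evaluate each candidate on input A=0, B=0, C=1:
  U0 inverted output: U0=0 [inverted output], U1=0, U2=0, U3=0 → 0 — eliminated
  U1 stuck-at-1: U0=1, U1=1 [stuck-at-1], U2=1, U3=1 → 1 — matches
  U1 inverted output: U0=1, U1=0 [inverted output], U2=0, U3=0 → 0 — eliminated
Only U1 stuck-at-1 reproduces the observed 1.

U1 stuck-at-1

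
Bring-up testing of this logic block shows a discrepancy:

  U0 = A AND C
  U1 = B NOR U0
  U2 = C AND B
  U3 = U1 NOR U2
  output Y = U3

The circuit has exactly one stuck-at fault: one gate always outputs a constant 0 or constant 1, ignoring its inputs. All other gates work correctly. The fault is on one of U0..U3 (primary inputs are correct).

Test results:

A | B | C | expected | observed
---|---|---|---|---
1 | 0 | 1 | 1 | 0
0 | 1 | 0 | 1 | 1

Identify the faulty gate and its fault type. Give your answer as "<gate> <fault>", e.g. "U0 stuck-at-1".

U0 stuck-at-0

Fault-free values for test 1 (A=1, B=0, C=1): U0=1, U1=0, U2=0, U3=1, giving Y=1. Observed 0.
Test 1: faults giving observed 0 are {U0 stuck-at-0, U1 stuck-at-1, U2 stuck-at-1, U3 stuck-at-0}.
Test 2 (A=0, B=1, C=0): fault-free U0=0, U1=0, U2=0, U3=1 → 1; observed 1. Eliminates U1 stuck-at-1, U2 stuck-at-1, U3 stuck-at-0.
Only U0 stuck-at-0 is consistent with every test.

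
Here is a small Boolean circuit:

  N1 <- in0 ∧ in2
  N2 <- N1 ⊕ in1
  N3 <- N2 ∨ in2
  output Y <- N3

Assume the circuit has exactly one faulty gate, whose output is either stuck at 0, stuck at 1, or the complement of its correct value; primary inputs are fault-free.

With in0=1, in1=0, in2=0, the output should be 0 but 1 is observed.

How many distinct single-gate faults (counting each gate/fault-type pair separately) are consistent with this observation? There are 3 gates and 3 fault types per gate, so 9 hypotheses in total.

6

Fault-free: N1=0, N2=0, N3=0 → 0. Observed 1.
  N1 stuck-at-0: output 0 ✗
  N1 stuck-at-1: output 1 ✓
  N1 inverted output: output 1 ✓
  N2 stuck-at-0: output 0 ✗
  N2 stuck-at-1: output 1 ✓
  N2 inverted output: output 1 ✓
  N3 stuck-at-0: output 0 ✗
  N3 stuck-at-1: output 1 ✓
  N3 inverted output: output 1 ✓
Consistent faults: {N1 stuck-at-1, N1 inverted output, N2 stuck-at-1, N2 inverted output, N3 stuck-at-1, N3 inverted output} — 6 in all.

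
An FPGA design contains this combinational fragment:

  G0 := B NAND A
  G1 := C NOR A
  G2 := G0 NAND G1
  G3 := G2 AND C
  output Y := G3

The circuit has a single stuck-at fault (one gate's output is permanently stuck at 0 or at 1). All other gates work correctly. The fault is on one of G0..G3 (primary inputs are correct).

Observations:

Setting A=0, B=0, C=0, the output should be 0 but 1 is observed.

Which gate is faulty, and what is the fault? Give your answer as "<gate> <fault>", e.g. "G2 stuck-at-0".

G3 stuck-at-1

Fault-free values for test 1 (A=0, B=0, C=0): G0=1, G1=1, G2=0, G3=0, giving Y=0. Observed 1.
Test 1: faults giving observed 1 are {G3 stuck-at-1}.
Only G3 stuck-at-1 is consistent with every test.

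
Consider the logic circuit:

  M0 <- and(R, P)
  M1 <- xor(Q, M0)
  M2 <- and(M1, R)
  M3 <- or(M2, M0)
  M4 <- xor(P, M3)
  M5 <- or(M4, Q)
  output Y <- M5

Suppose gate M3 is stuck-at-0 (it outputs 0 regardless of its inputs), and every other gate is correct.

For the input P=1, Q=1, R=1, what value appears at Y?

Propagate with M3 forced: M0=1, M1=0, M2=0, M3=0 [stuck-at-0], M4=1, M5=1.
So Y = 1. (Same as the fault-free value — the fault is masked on this input.)

1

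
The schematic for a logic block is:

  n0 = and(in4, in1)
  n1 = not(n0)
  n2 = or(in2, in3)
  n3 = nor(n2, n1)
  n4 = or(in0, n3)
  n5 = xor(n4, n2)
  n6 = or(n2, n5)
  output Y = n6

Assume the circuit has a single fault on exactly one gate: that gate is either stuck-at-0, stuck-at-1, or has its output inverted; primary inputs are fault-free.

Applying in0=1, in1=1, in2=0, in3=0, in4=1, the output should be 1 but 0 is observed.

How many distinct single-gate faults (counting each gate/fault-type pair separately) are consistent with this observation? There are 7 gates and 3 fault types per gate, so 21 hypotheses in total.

6

Fault-free: n0=1, n1=0, n2=0, n3=1, n4=1, n5=1, n6=1 → 1. Observed 0.
  n0: none of the 3 fault types match ✗
  n1: none of the 3 fault types match ✗
  n2: none of the 3 fault types match ✗
  n3: none of the 3 fault types match ✗
  n4: stuck-at-0, inverted output ✓; others ✗
  n5: stuck-at-0, inverted output ✓; others ✗
  n6: stuck-at-0, inverted output ✓; others ✗
Consistent faults: {n4 stuck-at-0, n4 inverted output, n5 stuck-at-0, n5 inverted output, n6 stuck-at-0, n6 inverted output} — 6 in all.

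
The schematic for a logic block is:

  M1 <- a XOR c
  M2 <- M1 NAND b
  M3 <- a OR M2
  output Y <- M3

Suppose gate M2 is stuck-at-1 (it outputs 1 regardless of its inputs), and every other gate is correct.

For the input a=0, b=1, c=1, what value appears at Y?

1

Propagate with M2 forced: M1=1, M2=1 [stuck-at-1], M3=1.
So Y = 1. (Without the fault it would be 0.)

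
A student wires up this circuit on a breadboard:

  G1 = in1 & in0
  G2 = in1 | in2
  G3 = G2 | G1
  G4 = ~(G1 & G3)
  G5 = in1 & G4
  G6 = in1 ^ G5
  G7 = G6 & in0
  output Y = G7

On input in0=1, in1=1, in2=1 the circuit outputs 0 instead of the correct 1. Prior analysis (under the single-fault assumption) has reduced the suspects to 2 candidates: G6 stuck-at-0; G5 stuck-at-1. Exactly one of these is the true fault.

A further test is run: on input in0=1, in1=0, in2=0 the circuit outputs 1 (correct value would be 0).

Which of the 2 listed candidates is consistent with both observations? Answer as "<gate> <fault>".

Evaluate each candidate on input in0=1, in1=0, in2=0:
  G6 stuck-at-0: G1=0, G2=0, G3=0, G4=1, G5=0, G6=0 [stuck-at-0], G7=0 → 0 — eliminated
  G5 stuck-at-1: G1=0, G2=0, G3=0, G4=1, G5=1 [stuck-at-1], G6=1, G7=1 → 1 — matches
Only G5 stuck-at-1 reproduces the observed 1.

G5 stuck-at-1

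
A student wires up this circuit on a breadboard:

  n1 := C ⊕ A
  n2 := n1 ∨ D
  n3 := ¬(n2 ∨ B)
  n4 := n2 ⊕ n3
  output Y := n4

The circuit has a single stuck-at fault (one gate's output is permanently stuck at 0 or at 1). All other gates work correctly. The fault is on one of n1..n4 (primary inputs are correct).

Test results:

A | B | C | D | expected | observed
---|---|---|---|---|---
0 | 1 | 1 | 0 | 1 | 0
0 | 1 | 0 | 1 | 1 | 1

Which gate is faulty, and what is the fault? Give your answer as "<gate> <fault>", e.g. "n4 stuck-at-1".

n1 stuck-at-0

Fault-free values for test 1 (A=0, B=1, C=1, D=0): n1=1, n2=1, n3=0, n4=1, giving Y=1. Observed 0.
Test 1: faults giving observed 0 are {n1 stuck-at-0, n2 stuck-at-0, n3 stuck-at-1, n4 stuck-at-0}.
Test 2 (A=0, B=1, C=0, D=1): fault-free n1=0, n2=1, n3=0, n4=1 → 1; observed 1. Eliminates n2 stuck-at-0, n3 stuck-at-1, n4 stuck-at-0.
Only n1 stuck-at-0 is consistent with every test.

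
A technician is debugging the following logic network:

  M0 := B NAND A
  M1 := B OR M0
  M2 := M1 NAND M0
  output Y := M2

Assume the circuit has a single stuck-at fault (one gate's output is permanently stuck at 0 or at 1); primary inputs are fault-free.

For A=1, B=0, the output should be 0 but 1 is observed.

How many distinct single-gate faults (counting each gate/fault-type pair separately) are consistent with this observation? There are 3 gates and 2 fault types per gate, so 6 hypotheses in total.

3

Fault-free: M0=1, M1=1, M2=0 → 0. Observed 1.
  M0 stuck-at-0: output 1 ✓
  M0 stuck-at-1: output 0 ✗
  M1 stuck-at-0: output 1 ✓
  M1 stuck-at-1: output 0 ✗
  M2 stuck-at-0: output 0 ✗
  M2 stuck-at-1: output 1 ✓
Consistent faults: {M0 stuck-at-0, M1 stuck-at-0, M2 stuck-at-1} — 3 in all.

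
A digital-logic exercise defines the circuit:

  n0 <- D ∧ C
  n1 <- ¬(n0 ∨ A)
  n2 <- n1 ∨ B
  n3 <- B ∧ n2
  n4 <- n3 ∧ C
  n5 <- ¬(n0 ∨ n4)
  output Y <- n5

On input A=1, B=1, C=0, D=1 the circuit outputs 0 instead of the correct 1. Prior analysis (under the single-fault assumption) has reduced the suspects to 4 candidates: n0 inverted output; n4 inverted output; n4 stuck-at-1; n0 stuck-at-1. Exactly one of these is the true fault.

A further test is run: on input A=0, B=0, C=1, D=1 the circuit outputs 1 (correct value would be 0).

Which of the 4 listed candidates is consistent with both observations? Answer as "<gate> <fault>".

n0 inverted output

Evaluate each candidate on input A=0, B=0, C=1, D=1:
  n0 inverted output: n0=0 [inverted output], n1=1, n2=1, n3=0, n4=0, n5=1 → 1 — matches
  n4 inverted output: n0=1, n1=0, n2=0, n3=0, n4=1 [inverted output], n5=0 → 0 — eliminated
  n4 stuck-at-1: n0=1, n1=0, n2=0, n3=0, n4=1 [stuck-at-1], n5=0 → 0 — eliminated
  n0 stuck-at-1: n0=1 [stuck-at-1], n1=0, n2=0, n3=0, n4=0, n5=0 → 0 — eliminated
Only n0 inverted output reproduces the observed 1.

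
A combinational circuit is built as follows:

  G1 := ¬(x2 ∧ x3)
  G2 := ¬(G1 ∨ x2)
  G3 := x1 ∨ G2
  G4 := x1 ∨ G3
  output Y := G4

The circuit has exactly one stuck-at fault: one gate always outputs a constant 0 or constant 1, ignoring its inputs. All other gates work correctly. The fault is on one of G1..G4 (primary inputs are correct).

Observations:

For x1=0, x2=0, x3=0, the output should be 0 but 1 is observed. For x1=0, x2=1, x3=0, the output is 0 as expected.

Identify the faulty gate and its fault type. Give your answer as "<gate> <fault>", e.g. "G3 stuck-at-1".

G1 stuck-at-0

Fault-free values for test 1 (x1=0, x2=0, x3=0): G1=1, G2=0, G3=0, G4=0, giving Y=0. Observed 1.
Test 1: faults giving observed 1 are {G1 stuck-at-0, G2 stuck-at-1, G3 stuck-at-1, G4 stuck-at-1}.
Test 2 (x1=0, x2=1, x3=0): fault-free G1=1, G2=0, G3=0, G4=0 → 0; observed 0. Eliminates G2 stuck-at-1, G3 stuck-at-1, G4 stuck-at-1.
Only G1 stuck-at-0 is consistent with every test.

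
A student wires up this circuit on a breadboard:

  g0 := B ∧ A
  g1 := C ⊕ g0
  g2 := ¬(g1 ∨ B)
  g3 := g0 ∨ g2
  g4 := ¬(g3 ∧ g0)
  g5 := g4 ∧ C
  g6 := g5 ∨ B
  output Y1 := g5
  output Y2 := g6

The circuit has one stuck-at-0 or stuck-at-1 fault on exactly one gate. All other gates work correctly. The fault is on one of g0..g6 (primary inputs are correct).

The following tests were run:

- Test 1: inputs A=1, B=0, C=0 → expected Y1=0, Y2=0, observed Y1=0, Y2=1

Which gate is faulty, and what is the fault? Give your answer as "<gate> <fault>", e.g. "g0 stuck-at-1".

Fault-free values for test 1 (A=1, B=0, C=0): g0=0, g1=0, g2=1, g3=1, g4=1, g5=0, g6=0, giving Y1=0, Y2=0. Observed Y1=0, Y2=1.
Test 1: faults giving observed Y1=0, Y2=1 are {g6 stuck-at-1}.
Only g6 stuck-at-1 is consistent with every test.

g6 stuck-at-1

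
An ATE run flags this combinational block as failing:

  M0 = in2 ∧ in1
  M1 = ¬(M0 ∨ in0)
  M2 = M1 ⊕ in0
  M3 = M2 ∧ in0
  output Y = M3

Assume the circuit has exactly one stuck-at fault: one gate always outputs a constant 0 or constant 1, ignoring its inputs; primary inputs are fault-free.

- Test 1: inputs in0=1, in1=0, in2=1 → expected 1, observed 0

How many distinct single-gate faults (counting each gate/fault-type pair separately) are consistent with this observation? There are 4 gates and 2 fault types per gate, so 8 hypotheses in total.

Fault-free: M0=0, M1=0, M2=1, M3=1 → 1. Observed 0.
  M0 stuck-at-0: output 1 ✗
  M0 stuck-at-1: output 1 ✗
  M1 stuck-at-0: output 1 ✗
  M1 stuck-at-1: output 0 ✓
  M2 stuck-at-0: output 0 ✓
  M2 stuck-at-1: output 1 ✗
  M3 stuck-at-0: output 0 ✓
  M3 stuck-at-1: output 1 ✗
Consistent faults: {M1 stuck-at-1, M2 stuck-at-0, M3 stuck-at-0} — 3 in all.

3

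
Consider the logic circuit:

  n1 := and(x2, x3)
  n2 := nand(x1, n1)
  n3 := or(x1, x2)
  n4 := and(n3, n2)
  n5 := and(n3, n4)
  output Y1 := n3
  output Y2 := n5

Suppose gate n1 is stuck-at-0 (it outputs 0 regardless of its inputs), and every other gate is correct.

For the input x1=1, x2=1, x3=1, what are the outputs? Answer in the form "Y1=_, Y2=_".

Y1=1, Y2=1

Propagate with n1 forced: n1=0 [stuck-at-0], n2=1, n3=1, n4=1, n5=1.
So the outputs are Y1=1, Y2=1. (Without the fault they would be Y1=1, Y2=0.)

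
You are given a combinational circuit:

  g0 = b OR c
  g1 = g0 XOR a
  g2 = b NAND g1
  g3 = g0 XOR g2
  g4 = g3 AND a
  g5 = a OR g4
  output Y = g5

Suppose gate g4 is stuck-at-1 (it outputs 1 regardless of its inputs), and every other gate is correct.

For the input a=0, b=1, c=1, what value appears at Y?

1

Propagate with g4 forced: g0=1, g1=1, g2=0, g3=1, g4=1 [stuck-at-1], g5=1.
So Y = 1. (Without the fault it would be 0.)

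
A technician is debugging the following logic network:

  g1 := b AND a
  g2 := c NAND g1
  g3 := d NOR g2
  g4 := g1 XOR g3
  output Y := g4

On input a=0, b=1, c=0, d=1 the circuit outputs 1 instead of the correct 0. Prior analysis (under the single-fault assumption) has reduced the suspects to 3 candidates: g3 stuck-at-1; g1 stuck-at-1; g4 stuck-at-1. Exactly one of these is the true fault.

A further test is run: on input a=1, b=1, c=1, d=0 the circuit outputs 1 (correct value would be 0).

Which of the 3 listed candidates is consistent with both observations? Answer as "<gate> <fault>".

Evaluate each candidate on input a=1, b=1, c=1, d=0:
  g3 stuck-at-1: g1=1, g2=0, g3=1 [stuck-at-1], g4=0 → 0 — eliminated
  g1 stuck-at-1: g1=1 [stuck-at-1], g2=0, g3=1, g4=0 → 0 — eliminated
  g4 stuck-at-1: g1=1, g2=0, g3=1, g4=1 [stuck-at-1] → 1 — matches
Only g4 stuck-at-1 reproduces the observed 1.

g4 stuck-at-1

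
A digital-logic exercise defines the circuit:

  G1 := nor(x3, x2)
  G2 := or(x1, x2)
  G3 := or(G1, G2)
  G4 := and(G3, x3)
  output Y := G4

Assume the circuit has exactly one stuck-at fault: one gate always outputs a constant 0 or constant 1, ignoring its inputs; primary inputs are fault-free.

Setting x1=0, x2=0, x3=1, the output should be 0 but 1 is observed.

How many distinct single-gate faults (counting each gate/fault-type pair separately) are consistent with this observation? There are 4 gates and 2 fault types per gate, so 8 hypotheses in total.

4

Fault-free: G1=0, G2=0, G3=0, G4=0 → 0. Observed 1.
  G1 stuck-at-0: output 0 ✗
  G1 stuck-at-1: output 1 ✓
  G2 stuck-at-0: output 0 ✗
  G2 stuck-at-1: output 1 ✓
  G3 stuck-at-0: output 0 ✗
  G3 stuck-at-1: output 1 ✓
  G4 stuck-at-0: output 0 ✗
  G4 stuck-at-1: output 1 ✓
Consistent faults: {G1 stuck-at-1, G2 stuck-at-1, G3 stuck-at-1, G4 stuck-at-1} — 4 in all.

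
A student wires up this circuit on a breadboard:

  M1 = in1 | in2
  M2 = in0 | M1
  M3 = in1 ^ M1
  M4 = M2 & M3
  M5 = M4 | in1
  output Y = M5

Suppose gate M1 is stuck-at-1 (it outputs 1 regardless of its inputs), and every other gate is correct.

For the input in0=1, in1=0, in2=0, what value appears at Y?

1

Propagate with M1 forced: M1=1 [stuck-at-1], M2=1, M3=1, M4=1, M5=1.
So Y = 1. (Without the fault it would be 0.)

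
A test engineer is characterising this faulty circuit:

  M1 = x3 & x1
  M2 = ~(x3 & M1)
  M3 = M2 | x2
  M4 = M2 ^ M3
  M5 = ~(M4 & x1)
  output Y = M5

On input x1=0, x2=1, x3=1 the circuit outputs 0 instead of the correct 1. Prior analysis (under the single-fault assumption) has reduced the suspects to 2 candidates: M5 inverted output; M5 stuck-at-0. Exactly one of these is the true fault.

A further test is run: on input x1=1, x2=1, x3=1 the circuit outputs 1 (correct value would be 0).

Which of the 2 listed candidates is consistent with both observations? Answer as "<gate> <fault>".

Evaluate each candidate on input x1=1, x2=1, x3=1:
  M5 inverted output: M1=1, M2=0, M3=1, M4=1, M5=1 [inverted output] → 1 — matches
  M5 stuck-at-0: M1=1, M2=0, M3=1, M4=1, M5=0 [stuck-at-0] → 0 — eliminated
Only M5 inverted output reproduces the observed 1.

M5 inverted output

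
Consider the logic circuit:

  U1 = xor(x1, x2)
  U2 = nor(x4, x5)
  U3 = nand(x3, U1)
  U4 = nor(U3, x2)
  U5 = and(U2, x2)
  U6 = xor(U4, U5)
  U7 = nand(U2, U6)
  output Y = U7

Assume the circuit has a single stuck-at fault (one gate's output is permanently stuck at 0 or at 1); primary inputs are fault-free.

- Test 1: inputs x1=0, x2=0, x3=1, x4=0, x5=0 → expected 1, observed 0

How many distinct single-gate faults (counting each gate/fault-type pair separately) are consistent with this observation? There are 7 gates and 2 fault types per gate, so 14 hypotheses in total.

Fault-free: U1=0, U2=1, U3=1, U4=0, U5=0, U6=0, U7=1 → 1. Observed 0.
  U1 stuck-at-0: output 1 ✗
  U1 stuck-at-1: output 0 ✓
  U2 stuck-at-0: output 1 ✗
  U2 stuck-at-1: output 1 ✗
  U3 stuck-at-0: output 0 ✓
  U3 stuck-at-1: output 1 ✗
  U4 stuck-at-0: output 1 ✗
  U4 stuck-at-1: output 0 ✓
  U5 stuck-at-0: output 1 ✗
  U5 stuck-at-1: output 0 ✓
  U6 stuck-at-0: output 1 ✗
  U6 stuck-at-1: output 0 ✓
  U7 stuck-at-0: output 0 ✓
  U7 stuck-at-1: output 1 ✗
Consistent faults: {U1 stuck-at-1, U3 stuck-at-0, U4 stuck-at-1, U5 stuck-at-1, U6 stuck-at-1, U7 stuck-at-0} — 6 in all.

6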